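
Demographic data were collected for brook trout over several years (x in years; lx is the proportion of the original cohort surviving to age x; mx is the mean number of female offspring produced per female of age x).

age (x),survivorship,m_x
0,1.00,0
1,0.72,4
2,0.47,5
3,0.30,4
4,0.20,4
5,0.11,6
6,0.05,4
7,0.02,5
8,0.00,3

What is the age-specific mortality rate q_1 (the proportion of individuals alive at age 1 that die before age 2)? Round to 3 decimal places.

0.347

q_1 = (l_1 − l_2) / l_1 = (0.72 − 0.47) / 0.72
     = 0.25 / 0.72 = 0.347222… → 0.347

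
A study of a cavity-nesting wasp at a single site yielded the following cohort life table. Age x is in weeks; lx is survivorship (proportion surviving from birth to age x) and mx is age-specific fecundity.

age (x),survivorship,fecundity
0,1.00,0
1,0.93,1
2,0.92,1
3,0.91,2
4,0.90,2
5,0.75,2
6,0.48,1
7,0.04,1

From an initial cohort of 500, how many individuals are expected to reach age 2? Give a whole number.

460

Expected survivors = N0 · l_2 = 500 × 0.92 = 460 → 460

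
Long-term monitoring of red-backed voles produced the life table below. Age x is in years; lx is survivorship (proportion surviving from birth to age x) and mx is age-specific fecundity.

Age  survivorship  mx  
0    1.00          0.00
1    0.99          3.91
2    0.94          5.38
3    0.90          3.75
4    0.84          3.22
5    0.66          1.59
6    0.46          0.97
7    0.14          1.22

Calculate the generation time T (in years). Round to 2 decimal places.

2.64

lx·mx: 0, 3.8709, 5.0572, 3.375, 2.7048, 1.0494, 0.4462, 0.1708 → R0 = 16.6743
x·lx·mx: 0, 3.8709, 10.1144, 10.125, 10.8192, 5.247, 2.6772, 1.1956 → Σ = 44.0493
T = 44.0493 / 16.6743 = 2.641748… → 2.64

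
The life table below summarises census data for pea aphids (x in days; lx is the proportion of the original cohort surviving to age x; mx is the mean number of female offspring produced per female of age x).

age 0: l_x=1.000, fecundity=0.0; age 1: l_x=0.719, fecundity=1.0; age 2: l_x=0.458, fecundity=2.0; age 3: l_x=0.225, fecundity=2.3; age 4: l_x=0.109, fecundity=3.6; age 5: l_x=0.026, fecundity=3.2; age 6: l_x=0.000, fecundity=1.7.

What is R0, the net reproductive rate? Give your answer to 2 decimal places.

2.63

lx·mx by age: 0, 0.719, 0.916, 0.5175, 0.3924, 0.0832, 0
R0 = Σ lx·mx = 2.6281 → 2.63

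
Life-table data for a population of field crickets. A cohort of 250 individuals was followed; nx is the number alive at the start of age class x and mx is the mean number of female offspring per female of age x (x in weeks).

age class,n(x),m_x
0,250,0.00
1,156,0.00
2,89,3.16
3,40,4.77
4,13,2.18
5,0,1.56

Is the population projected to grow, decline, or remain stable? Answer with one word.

lx = nx/n0 = nx/250: 1, 0.624, 0.356, 0.16, 0.052, 0
R0 = Σ lx·mx = 0 + 0 + 1.12496 + 0.7632 + 0.11336 + 0 = 2.00152
R0 > 1, so the population is growing.

growing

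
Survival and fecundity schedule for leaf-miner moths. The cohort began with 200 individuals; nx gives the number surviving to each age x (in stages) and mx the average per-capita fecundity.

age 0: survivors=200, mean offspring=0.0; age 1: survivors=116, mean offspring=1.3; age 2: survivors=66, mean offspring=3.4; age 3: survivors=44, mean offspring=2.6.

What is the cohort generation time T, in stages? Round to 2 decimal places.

lx = nx/n0 = nx/200: 1, 0.58, 0.33, 0.22
lx·mx: 0, 0.754, 1.122, 0.572 → R0 = 2.448
x·lx·mx: 0, 0.754, 2.244, 1.716 → Σ = 4.714
T = 4.714 / 2.448 = 1.925654… → 1.93

1.93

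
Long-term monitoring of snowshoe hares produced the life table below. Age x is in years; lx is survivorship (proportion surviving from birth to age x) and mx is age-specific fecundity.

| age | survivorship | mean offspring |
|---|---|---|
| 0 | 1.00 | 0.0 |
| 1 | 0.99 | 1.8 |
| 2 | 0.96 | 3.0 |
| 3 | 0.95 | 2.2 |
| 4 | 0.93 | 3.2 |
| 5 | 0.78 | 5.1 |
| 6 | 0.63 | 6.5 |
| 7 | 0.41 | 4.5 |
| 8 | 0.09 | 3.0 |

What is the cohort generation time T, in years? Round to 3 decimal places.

4.281

lx·mx: 0, 1.782, 2.88, 2.09, 2.976, 3.978, 4.095, 1.845, 0.27 → R0 = 19.916
x·lx·mx: 0, 1.782, 5.76, 6.27, 11.904, 19.89, 24.57, 12.915, 2.16 → Σ = 85.251
T = 85.251 / 19.916 = 4.280528… → 4.281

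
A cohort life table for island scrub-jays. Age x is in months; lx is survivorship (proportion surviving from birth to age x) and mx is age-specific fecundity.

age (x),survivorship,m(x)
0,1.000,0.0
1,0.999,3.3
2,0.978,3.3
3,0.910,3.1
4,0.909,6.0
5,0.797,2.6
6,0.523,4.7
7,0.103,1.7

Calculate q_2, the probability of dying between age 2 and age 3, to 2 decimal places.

q_2 = (l_2 − l_3) / l_2 = (0.978 − 0.91) / 0.978
     = 0.068 / 0.978 = 0.06953… → 0.07

0.07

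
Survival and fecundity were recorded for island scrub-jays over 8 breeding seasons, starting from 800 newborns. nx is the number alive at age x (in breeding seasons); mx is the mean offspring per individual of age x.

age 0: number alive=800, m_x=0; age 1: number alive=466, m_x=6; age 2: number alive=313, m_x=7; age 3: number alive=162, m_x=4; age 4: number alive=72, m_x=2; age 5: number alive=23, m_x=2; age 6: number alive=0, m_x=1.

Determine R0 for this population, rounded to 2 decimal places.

lx = nx/n0 = nx/800: 1, 0.5825, 0.39125, 0.2025, 0.09, 0.02875, 0
lx·mx by age: 0, 3.495, 2.73875, 0.81, 0.18, 0.0575, 0
R0 = Σ lx·mx = 7.28125 → 7.28

7.28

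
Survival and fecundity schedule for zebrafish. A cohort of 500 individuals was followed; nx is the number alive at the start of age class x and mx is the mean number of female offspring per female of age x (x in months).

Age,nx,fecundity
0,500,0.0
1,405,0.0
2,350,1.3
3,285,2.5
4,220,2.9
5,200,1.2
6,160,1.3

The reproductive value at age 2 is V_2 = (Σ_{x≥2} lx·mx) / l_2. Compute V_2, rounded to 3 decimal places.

lx = nx/n0 = nx/500: 1, 0.81, 0.7, 0.57, 0.44, 0.4, 0.32
lx·mx for x ≥ 2: 0.91, 1.425, 1.276, 0.48, 0.416 → sum = 4.507
V_2 = 4.507 / l_2 = 4.507 / 0.7 = 6.438571… → 6.439

6.439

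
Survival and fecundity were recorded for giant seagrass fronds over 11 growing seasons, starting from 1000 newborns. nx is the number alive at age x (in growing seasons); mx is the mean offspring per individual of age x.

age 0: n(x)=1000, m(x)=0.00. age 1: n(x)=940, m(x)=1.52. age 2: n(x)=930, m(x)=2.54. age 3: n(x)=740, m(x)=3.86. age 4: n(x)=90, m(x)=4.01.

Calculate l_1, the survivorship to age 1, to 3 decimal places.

0.940

l_1 = n_1/n_0 = 940/1000 = 0.94 → 0.940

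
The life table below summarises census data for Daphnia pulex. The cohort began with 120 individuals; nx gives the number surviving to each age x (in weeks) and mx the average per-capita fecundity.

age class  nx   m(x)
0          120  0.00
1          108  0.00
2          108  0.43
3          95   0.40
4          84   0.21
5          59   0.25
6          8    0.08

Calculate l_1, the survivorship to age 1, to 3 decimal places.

0.900

l_1 = n_1/n_0 = 108/120 = 0.9 → 0.900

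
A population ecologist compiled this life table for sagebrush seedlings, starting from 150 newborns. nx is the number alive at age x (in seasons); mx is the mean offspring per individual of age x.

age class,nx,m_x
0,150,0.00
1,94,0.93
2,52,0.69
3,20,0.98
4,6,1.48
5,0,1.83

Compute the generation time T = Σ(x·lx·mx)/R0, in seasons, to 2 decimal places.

lx = nx/n0 = nx/150: 1, 0.62667…, 0.34667…, 0.13333…, 0.04, 0
lx·mx: 0, 0.5828…, 0.2392…, 0.130667…, 0.0592, 0 → R0 = 1.011867…
x·lx·mx: 0, 0.5828…, 0.4784…, 0.392…, 0.2368, 0 → Σ = 1.69…
T = 1.69… / 1.011867… = 1.670181… → 1.67

1.67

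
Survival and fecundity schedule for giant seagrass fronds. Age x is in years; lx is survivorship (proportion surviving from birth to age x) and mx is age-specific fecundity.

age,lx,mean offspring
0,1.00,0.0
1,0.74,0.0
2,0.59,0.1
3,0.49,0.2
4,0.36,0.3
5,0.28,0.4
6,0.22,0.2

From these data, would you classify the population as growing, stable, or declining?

R0 = Σ lx·mx = 0 + 0 + 0.059 + 0.098 + 0.108 + 0.112 + 0.044 = 0.421
R0 < 1, so the population is declining.

declining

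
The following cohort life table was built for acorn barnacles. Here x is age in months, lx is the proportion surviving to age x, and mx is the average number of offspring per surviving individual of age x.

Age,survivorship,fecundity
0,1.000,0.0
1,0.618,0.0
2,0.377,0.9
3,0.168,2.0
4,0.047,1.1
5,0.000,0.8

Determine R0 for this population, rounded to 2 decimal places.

0.73

lx·mx by age: 0, 0, 0.3393, 0.336, 0.0517, 0
R0 = Σ lx·mx = 0.727 → 0.73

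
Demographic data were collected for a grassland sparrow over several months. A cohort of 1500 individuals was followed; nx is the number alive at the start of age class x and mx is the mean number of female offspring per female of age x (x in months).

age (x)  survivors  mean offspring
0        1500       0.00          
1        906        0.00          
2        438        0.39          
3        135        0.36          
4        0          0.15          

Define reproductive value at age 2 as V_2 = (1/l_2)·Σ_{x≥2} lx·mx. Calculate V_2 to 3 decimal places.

lx = nx/n0 = nx/1500: 1, 0.604, 0.292, 0.09, 0
lx·mx for x ≥ 2: 0.11388, 0.0324, 0 → sum = 0.14628
V_2 = 0.14628 / l_2 = 0.14628 / 0.292 = 0.500959… → 0.501

0.501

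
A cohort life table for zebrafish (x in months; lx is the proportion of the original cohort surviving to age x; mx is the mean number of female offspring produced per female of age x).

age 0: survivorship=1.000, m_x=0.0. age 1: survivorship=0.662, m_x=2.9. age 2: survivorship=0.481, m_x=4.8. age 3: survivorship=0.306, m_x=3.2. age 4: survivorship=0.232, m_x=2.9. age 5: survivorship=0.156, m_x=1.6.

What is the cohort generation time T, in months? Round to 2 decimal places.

2.19

lx·mx: 0, 1.9198, 2.3088, 0.9792, 0.6728, 0.2496 → R0 = 6.1302
x·lx·mx: 0, 1.9198, 4.6176, 2.9376, 2.6912, 1.248 → Σ = 13.4142
T = 13.4142 / 6.1302 = 2.188216… → 2.19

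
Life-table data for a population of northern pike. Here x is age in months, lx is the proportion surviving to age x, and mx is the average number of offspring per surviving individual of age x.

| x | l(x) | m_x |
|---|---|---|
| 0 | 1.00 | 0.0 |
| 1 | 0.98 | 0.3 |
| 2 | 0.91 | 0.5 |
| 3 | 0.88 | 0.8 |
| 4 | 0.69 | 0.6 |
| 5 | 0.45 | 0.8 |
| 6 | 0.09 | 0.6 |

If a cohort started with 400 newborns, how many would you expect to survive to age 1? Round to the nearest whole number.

392

Expected survivors = N0 · l_1 = 400 × 0.98 = 392 → 392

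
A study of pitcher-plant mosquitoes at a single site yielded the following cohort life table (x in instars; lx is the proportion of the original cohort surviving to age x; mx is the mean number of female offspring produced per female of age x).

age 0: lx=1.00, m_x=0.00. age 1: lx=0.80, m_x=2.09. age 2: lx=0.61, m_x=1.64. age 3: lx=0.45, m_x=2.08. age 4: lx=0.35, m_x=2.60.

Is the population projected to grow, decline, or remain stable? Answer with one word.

R0 = Σ lx·mx = 0 + 1.672 + 1.0004 + 0.936 + 0.91 = 4.5184
R0 > 1, so the population is growing.

growing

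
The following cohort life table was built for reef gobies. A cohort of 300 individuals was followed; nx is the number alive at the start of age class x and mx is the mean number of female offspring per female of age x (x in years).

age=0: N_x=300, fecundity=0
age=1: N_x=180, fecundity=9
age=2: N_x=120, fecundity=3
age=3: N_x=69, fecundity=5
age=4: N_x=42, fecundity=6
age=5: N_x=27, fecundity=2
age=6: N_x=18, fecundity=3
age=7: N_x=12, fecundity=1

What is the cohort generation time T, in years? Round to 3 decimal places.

1.877

lx = nx/n0 = nx/300: 1, 0.6, 0.4, 0.23, 0.14, 0.09, 0.06, 0.04
lx·mx: 0, 5.4, 1.2, 1.15, 0.84, 0.18, 0.18, 0.04 → R0 = 8.99
x·lx·mx: 0, 5.4, 2.4, 3.45, 3.36, 0.9, 1.08, 0.28 → Σ = 16.87
T = 16.87 / 8.99 = 1.876529… → 1.877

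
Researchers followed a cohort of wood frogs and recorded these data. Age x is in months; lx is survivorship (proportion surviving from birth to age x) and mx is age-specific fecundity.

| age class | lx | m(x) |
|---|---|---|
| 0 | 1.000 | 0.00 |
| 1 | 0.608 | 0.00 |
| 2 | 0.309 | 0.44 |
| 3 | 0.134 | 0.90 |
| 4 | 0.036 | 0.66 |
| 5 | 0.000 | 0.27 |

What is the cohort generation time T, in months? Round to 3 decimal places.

2.600

lx·mx: 0, 0, 0.13596, 0.1206, 0.02376, 0 → R0 = 0.28032
x·lx·mx: 0, 0, 0.27192, 0.3618, 0.09504, 0 → Σ = 0.72876
T = 0.72876 / 0.28032 = 2.599743… → 2.600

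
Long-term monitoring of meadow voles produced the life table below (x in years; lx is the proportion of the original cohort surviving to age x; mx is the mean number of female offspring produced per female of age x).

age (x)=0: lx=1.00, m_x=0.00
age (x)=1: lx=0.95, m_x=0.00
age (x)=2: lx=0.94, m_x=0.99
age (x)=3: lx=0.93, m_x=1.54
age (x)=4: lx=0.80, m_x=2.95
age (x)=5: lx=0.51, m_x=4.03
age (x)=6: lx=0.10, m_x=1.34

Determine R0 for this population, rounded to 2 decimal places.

lx·mx by age: 0, 0, 0.9306, 1.4322, 2.36, 2.0553, 0.134
R0 = Σ lx·mx = 6.9121 → 6.91

6.91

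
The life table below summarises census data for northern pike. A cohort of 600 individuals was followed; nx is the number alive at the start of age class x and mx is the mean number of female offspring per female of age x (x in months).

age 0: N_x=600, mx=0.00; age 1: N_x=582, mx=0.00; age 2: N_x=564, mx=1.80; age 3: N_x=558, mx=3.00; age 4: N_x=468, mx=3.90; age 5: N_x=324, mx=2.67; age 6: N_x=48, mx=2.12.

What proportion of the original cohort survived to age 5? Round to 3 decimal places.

0.540

l_5 = n_5/n_0 = 324/600 = 0.54 → 0.540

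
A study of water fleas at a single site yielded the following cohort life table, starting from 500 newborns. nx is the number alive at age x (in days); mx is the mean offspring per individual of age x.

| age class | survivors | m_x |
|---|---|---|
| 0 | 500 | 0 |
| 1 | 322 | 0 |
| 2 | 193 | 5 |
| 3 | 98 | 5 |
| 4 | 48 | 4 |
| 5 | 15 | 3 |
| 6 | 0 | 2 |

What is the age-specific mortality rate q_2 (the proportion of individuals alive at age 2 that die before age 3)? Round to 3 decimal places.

lx = nx/n0 = nx/500: 1, 0.644, 0.386, 0.196, 0.096, 0.03, 0
q_2 = (l_2 − l_3) / l_2 = (0.386 − 0.196) / 0.386
     = 0.19 / 0.386 = 0.492228… → 0.492

0.492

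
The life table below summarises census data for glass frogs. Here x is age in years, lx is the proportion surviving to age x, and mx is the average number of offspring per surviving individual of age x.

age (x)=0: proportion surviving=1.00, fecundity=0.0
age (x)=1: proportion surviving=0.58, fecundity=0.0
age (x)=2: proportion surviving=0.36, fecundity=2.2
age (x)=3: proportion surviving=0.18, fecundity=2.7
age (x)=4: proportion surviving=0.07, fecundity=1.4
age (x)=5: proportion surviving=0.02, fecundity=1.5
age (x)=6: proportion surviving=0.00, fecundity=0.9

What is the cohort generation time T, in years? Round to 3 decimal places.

lx·mx: 0, 0, 0.792, 0.486, 0.098, 0.03, 0 → R0 = 1.406
x·lx·mx: 0, 0, 1.584, 1.458, 0.392, 0.15, 0 → Σ = 3.584
T = 3.584 / 1.406 = 2.549075… → 2.549

2.549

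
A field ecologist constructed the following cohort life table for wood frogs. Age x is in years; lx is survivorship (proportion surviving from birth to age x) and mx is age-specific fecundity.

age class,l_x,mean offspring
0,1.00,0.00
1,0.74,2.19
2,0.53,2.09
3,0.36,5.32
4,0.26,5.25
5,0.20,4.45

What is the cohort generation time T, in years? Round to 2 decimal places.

lx·mx: 0, 1.6206, 1.1077, 1.9152, 1.365, 0.89 → R0 = 6.8985
x·lx·mx: 0, 1.6206, 2.2154, 5.7456, 5.46, 4.45 → Σ = 19.4916
T = 19.4916 / 6.8985 = 2.825484… → 2.83

2.83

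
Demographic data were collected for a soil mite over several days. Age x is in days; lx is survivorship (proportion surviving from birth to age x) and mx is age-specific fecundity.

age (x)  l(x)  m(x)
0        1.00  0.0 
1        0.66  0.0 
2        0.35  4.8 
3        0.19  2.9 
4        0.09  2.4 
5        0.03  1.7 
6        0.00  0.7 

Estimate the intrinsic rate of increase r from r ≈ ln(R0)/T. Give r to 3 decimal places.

0.373

R0 = Σ lx·mx = 0 + 0 + 1.68 + 0.551 + 0.216 + 0.051 + 0 = 2.498
Σ x·lx·mx = 6.132; T = 6.132/2.498 = 2.45476…
r ≈ ln(R0)/T = ln(2.498)/2.45476… = 0.37294… → 0.373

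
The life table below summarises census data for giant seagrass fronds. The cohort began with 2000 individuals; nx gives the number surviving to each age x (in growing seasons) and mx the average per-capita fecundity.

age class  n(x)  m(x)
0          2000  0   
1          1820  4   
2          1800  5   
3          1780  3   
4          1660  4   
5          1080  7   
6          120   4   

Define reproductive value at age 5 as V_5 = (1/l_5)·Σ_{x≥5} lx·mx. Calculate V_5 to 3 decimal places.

lx = nx/n0 = nx/2000: 1, 0.91, 0.9, 0.89, 0.83, 0.54, 0.06
lx·mx for x ≥ 5: 3.78, 0.24 → sum = 4.02
V_5 = 4.02 / l_5 = 4.02 / 0.54 = 7.444444… → 7.444

7.444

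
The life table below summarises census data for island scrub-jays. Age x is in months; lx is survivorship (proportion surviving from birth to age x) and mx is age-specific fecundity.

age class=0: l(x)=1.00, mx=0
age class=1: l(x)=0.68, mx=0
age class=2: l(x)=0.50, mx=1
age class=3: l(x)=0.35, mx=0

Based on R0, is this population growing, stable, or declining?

R0 = Σ lx·mx = 0 + 0 + 0.5 + 0 = 0.5
R0 < 1, so the population is declining.

declining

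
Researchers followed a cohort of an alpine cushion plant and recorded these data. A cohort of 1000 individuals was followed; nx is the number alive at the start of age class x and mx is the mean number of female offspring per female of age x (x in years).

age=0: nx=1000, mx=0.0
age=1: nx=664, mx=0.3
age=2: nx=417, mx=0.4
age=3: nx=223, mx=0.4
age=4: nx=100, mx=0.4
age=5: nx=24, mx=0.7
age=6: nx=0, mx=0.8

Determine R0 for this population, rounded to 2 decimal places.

0.51

lx = nx/n0 = nx/1000: 1, 0.664, 0.417, 0.223, 0.1, 0.024, 0
lx·mx by age: 0, 0.1992, 0.1668, 0.0892, 0.04, 0.0168, 0
R0 = Σ lx·mx = 0.512 → 0.51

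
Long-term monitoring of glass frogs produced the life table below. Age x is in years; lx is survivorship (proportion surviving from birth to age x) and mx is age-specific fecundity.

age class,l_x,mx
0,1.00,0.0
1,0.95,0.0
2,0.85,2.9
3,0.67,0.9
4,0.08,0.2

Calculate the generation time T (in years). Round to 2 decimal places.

2.21

lx·mx: 0, 0, 2.465, 0.603, 0.016 → R0 = 3.084
x·lx·mx: 0, 0, 4.93, 1.809, 0.064 → Σ = 6.803
T = 6.803 / 3.084 = 2.205901… → 2.21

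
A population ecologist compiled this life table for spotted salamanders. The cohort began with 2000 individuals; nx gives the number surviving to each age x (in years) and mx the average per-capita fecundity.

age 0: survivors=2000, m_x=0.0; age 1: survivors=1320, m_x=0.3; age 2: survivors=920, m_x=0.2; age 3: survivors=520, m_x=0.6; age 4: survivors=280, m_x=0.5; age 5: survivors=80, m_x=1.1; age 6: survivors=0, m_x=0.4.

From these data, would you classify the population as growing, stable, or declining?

declining

lx = nx/n0 = nx/2000: 1, 0.66, 0.46, 0.26, 0.14, 0.04, 0
R0 = Σ lx·mx = 0 + 0.198 + 0.092 + 0.156 + 0.07 + 0.044 + 0 = 0.56
R0 < 1, so the population is declining.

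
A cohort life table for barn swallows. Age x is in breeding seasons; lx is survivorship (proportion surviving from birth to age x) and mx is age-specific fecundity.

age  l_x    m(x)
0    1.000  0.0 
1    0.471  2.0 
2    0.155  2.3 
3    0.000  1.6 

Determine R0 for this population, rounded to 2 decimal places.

lx·mx by age: 0, 0.942, 0.3565, 0
R0 = Σ lx·mx = 1.2985 → 1.30

1.30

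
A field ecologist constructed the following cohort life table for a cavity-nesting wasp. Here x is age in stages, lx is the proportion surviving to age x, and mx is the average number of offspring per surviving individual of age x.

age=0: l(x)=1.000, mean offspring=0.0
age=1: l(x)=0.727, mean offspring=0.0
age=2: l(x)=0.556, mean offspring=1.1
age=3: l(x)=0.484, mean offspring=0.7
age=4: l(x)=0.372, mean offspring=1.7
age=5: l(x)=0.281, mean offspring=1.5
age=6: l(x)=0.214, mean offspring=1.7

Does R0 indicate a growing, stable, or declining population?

R0 = Σ lx·mx = 0 + 0 + 0.6116 + 0.3388 + 0.6324 + 0.4215 + 0.3638 = 2.3681
R0 > 1, so the population is growing.

growing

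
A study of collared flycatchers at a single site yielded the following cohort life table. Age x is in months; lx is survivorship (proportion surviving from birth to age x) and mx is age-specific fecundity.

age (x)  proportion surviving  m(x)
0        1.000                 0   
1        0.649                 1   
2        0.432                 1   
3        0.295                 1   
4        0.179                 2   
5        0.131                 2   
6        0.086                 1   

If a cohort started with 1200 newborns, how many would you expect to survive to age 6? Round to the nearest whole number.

103

Expected survivors = N0 · l_6 = 1200 × 0.086 = 103.2 → 103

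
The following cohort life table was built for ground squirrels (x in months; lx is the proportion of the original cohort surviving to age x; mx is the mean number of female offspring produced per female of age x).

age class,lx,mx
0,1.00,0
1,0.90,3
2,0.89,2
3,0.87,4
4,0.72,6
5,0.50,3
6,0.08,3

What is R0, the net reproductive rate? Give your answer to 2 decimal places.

lx·mx by age: 0, 2.7, 1.78, 3.48, 4.32, 1.5, 0.24
R0 = Σ lx·mx = 14.02 → 14.02

14.02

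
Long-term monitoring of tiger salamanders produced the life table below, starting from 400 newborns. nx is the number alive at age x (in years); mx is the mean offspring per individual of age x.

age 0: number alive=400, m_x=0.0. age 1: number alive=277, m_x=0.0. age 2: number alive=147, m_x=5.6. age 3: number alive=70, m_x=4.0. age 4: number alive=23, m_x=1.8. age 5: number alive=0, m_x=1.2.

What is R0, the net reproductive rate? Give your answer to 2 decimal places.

2.86

lx = nx/n0 = nx/400: 1, 0.6925, 0.3675, 0.175, 0.0575, 0
lx·mx by age: 0, 0, 2.058, 0.7, 0.1035, 0
R0 = Σ lx·mx = 2.8615 → 2.86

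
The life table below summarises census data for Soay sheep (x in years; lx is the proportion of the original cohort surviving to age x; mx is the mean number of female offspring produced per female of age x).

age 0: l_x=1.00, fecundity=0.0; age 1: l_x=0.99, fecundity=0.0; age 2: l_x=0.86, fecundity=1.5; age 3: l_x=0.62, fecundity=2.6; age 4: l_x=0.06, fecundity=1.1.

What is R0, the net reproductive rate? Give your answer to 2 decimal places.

2.97

lx·mx by age: 0, 0, 1.29, 1.612, 0.066
R0 = Σ lx·mx = 2.968 → 2.97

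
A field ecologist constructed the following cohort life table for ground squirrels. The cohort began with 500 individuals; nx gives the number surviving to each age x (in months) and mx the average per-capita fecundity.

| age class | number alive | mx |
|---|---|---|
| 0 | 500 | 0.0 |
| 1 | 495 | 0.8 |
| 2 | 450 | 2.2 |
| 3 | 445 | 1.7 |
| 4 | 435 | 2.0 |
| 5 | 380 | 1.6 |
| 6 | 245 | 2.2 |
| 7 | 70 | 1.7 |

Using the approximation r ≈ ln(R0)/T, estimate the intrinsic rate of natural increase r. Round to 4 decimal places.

0.6030

lx = nx/n0 = nx/500: 1, 0.99, 0.9, 0.89, 0.87, 0.76, 0.49, 0.14
R0 = Σ lx·mx = 0 + 0.792 + 1.98 + 1.513 + 1.74 + 1.216 + 1.078 + 0.238 = 8.557
Σ x·lx·mx = 30.465; T = 30.465/8.557 = 3.56024…
r ≈ ln(R0)/T = ln(8.557)/3.56024… = 0.602978… → 0.6030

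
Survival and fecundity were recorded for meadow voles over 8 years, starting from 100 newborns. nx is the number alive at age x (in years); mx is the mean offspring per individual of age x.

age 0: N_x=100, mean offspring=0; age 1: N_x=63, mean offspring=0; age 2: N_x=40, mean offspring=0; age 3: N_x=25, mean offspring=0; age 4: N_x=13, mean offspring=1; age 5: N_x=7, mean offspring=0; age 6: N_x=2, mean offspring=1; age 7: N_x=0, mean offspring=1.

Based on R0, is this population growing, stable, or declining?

lx = nx/n0 = nx/100: 1, 0.63, 0.4, 0.25, 0.13, 0.07, 0.02, 0
R0 = Σ lx·mx = 0 + 0 + 0 + 0 + 0.13 + 0 + 0.02 + 0 = 0.15
R0 < 1, so the population is declining.

declining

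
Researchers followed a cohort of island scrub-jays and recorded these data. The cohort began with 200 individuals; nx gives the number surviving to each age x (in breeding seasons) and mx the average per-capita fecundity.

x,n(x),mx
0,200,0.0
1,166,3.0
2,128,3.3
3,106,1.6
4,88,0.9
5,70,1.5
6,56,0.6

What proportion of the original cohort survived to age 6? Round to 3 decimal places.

0.280

l_6 = n_6/n_0 = 56/200 = 0.28 → 0.280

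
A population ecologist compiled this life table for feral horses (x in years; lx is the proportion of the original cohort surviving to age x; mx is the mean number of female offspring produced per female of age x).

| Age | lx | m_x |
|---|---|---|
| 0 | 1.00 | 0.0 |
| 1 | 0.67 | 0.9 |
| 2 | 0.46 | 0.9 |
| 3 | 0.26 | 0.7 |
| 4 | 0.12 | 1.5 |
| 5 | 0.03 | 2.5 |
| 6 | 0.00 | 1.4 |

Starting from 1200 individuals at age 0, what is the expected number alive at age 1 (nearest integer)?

804

Expected survivors = N0 · l_1 = 1200 × 0.67 = 804 → 804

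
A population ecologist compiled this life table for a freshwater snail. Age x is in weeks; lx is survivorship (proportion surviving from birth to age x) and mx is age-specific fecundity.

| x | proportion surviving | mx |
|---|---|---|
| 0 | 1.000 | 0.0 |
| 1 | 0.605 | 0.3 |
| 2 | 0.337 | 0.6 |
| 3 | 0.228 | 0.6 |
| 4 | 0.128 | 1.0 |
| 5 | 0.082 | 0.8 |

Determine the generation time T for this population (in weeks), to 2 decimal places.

2.57

lx·mx: 0, 0.1815, 0.2022, 0.1368, 0.128, 0.0656 → R0 = 0.7141
x·lx·mx: 0, 0.1815, 0.4044, 0.4104, 0.512, 0.328 → Σ = 1.8363
T = 1.8363 / 0.7141 = 2.571489… → 2.57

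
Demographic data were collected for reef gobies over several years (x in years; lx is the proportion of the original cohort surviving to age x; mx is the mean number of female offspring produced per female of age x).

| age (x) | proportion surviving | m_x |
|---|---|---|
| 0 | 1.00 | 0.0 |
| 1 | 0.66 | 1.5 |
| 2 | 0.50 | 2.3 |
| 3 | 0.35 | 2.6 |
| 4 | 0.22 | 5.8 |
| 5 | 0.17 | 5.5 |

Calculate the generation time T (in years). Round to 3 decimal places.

lx·mx: 0, 0.99, 1.15, 0.91, 1.276, 0.935 → R0 = 5.261
x·lx·mx: 0, 0.99, 2.3, 2.73, 5.104, 4.675 → Σ = 15.799
T = 15.799 / 5.261 = 3.003041… → 3.003

3.003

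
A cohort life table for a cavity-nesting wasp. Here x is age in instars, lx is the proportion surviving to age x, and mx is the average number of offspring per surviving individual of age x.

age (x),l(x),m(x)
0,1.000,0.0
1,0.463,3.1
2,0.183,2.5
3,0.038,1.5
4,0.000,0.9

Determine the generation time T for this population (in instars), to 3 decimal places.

1.293

lx·mx: 0, 1.4353, 0.4575, 0.057, 0 → R0 = 1.9498
x·lx·mx: 0, 1.4353, 0.915, 0.171, 0 → Σ = 2.5213
T = 2.5213 / 1.9498 = 1.293107… → 1.293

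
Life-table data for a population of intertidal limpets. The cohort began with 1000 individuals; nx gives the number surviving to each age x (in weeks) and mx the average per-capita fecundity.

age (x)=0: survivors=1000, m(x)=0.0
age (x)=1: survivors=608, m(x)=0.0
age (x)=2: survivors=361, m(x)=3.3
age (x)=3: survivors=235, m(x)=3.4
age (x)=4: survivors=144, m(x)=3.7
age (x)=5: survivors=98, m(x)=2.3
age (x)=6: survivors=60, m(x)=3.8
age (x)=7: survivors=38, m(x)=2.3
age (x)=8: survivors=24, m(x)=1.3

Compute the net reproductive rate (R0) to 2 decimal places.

lx = nx/n0 = nx/1000: 1, 0.608, 0.361, 0.235, 0.144, 0.098, 0.06, 0.038, 0.024
lx·mx by age: 0, 0, 1.1913, 0.799, 0.5328, 0.2254, 0.228, 0.0874, 0.0312
R0 = Σ lx·mx = 3.0951 → 3.10

3.10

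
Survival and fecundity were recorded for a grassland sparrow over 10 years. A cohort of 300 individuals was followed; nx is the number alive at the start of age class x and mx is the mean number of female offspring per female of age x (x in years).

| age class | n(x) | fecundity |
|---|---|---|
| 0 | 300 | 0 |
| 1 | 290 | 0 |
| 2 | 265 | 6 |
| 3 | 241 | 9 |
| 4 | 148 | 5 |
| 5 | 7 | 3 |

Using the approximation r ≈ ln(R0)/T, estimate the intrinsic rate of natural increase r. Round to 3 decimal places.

0.961

lx = nx/n0 = nx/300: 1, 0.96667…, 0.88333…, 0.80333…, 0.49333…, 0.02333…
R0 = Σ lx·mx = 0 + 0 + 5.3… + 7.23… + 2.46667… + 0.07… = 15.066667…
Σ x·lx·mx = 42.506667…; T = 42.506667…/15.066667… = 2.82124…
r ≈ ln(R0)/T = ln(15.066667…)/2.82124… = 0.96145… → 0.961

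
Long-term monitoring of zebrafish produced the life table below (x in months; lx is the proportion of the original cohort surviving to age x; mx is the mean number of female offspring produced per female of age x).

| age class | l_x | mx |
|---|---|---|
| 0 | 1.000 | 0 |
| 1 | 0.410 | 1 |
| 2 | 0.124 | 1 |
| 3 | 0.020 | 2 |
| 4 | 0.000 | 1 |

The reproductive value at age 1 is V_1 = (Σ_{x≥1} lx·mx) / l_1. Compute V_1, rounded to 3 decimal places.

1.400

lx·mx for x ≥ 1: 0.41, 0.124, 0.04, 0 → sum = 0.574
V_1 = 0.574 / l_1 = 0.574 / 0.41 = 1.4 → 1.400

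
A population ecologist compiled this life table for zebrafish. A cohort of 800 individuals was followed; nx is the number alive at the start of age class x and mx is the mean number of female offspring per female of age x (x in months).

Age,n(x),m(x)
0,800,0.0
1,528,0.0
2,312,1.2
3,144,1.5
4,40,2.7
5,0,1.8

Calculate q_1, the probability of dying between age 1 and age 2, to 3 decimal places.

0.409

lx = nx/n0 = nx/800: 1, 0.66, 0.39, 0.18, 0.05, 0
q_1 = (l_1 − l_2) / l_1 = (0.66 − 0.39) / 0.66
     = 0.27 / 0.66 = 0.409091… → 0.409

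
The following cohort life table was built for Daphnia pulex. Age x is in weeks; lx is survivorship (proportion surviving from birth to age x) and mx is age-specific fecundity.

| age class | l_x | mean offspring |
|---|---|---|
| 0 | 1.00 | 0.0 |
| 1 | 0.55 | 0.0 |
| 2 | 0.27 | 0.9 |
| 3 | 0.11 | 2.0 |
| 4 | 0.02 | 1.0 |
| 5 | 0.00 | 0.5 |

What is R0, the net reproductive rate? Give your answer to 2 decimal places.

0.48

lx·mx by age: 0, 0, 0.243, 0.22, 0.02, 0
R0 = Σ lx·mx = 0.483 → 0.48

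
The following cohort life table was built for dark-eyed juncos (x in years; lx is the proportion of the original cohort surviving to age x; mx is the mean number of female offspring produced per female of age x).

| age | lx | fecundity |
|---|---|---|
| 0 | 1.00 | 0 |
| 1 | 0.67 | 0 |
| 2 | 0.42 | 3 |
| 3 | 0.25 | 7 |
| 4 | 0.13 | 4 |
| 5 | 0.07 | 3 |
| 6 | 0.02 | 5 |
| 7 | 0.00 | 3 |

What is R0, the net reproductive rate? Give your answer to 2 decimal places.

lx·mx by age: 0, 0, 1.26, 1.75, 0.52, 0.21, 0.1, 0
R0 = Σ lx·mx = 3.84 → 3.84

3.84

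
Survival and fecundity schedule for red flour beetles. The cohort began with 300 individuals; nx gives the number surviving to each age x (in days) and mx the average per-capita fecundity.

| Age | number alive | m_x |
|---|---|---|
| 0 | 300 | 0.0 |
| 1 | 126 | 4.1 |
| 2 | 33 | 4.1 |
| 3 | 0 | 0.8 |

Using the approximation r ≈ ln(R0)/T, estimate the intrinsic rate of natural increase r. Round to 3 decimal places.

0.643

lx = nx/n0 = nx/300: 1, 0.42, 0.11, 0
R0 = Σ lx·mx = 0 + 1.722 + 0.451 + 0 = 2.173
Σ x·lx·mx = 2.624; T = 2.624/2.173 = 1.20755…
r ≈ ln(R0)/T = ln(2.173)/1.20755… = 0.64272… → 0.643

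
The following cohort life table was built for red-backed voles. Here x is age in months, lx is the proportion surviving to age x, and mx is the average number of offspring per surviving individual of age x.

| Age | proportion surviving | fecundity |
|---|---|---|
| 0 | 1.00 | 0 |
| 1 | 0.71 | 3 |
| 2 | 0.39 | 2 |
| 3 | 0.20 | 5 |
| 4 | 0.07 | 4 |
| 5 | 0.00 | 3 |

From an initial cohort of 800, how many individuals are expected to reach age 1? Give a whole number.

568

Expected survivors = N0 · l_1 = 800 × 0.71 = 568 → 568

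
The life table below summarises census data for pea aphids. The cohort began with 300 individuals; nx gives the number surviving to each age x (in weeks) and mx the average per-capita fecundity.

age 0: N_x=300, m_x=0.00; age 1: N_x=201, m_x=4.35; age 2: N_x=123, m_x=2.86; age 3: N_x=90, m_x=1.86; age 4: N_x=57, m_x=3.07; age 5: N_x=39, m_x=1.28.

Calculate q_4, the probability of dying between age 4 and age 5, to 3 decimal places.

lx = nx/n0 = nx/300: 1, 0.67, 0.41, 0.3, 0.19, 0.13
q_4 = (l_4 − l_5) / l_4 = (0.19 − 0.13) / 0.19
     = 0.06 / 0.19 = 0.315789… → 0.316

0.316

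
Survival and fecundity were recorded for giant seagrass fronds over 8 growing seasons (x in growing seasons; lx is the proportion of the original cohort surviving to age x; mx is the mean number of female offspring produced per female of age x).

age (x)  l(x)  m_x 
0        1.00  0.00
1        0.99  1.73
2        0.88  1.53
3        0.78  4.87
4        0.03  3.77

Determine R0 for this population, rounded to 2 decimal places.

lx·mx by age: 0, 1.7127, 1.3464, 3.7986, 0.1131
R0 = Σ lx·mx = 6.9708 → 6.97

6.97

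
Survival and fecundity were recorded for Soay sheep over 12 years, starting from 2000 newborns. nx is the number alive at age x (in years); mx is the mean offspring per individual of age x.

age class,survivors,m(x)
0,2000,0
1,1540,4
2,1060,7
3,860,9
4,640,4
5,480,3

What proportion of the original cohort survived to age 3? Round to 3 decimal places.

l_3 = n_3/n_0 = 860/2000 = 0.43 → 0.430

0.430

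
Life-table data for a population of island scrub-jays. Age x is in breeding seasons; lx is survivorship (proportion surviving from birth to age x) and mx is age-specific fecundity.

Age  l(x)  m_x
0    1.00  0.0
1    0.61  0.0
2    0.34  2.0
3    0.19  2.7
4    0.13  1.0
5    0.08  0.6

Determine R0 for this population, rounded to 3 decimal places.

1.371

lx·mx by age: 0, 0, 0.68, 0.513, 0.13, 0.048
R0 = Σ lx·mx = 1.371 → 1.371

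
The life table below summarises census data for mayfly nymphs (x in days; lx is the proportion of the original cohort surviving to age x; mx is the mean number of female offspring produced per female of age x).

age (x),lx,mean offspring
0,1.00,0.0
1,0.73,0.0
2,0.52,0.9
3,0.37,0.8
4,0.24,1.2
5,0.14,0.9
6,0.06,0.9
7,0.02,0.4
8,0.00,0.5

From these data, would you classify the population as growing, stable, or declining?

growing

R0 = Σ lx·mx = 0 + 0 + 0.468 + 0.296 + 0.288 + 0.126 + 0.054 + 0.008 + 0 = 1.24
R0 > 1, so the population is growing.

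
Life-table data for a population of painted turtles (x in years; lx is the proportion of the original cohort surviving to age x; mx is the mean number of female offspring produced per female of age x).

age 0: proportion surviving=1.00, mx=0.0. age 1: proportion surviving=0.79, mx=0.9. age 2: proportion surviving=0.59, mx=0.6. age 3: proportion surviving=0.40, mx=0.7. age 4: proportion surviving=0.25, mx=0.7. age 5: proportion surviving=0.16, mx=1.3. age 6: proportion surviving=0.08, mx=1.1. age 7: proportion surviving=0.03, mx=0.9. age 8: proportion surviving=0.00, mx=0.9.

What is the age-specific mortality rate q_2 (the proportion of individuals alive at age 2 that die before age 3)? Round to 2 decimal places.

0.32

q_2 = (l_2 − l_3) / l_2 = (0.59 − 0.4) / 0.59
     = 0.19 / 0.59 = 0.322034… → 0.32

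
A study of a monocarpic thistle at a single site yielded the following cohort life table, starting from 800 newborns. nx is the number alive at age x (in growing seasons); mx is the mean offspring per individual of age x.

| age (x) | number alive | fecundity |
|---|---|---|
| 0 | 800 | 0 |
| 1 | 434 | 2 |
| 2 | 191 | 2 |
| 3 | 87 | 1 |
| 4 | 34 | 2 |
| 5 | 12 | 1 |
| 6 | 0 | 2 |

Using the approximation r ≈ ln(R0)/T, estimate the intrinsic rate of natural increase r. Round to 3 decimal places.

lx = nx/n0 = nx/800: 1, 0.5425, 0.23875, 0.10875, 0.0425, 0.015, 0
R0 = Σ lx·mx = 0 + 1.085 + 0.4775 + 0.10875 + 0.085 + 0.015 + 0 = 1.77125
Σ x·lx·mx = 2.78125; T = 2.78125/1.77125 = 1.57022…
r ≈ ln(R0)/T = ln(1.77125)/1.57022… = 0.36408… → 0.364

0.364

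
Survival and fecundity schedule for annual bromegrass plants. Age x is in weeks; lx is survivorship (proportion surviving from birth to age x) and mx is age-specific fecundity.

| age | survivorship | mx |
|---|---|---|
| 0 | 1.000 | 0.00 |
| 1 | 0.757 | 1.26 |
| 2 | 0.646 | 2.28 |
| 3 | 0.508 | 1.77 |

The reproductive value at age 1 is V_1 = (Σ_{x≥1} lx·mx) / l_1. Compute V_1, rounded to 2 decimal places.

lx·mx for x ≥ 1: 0.95382, 1.47288, 0.89916 → sum = 3.32586
V_1 = 3.32586 / l_1 = 3.32586 / 0.757 = 4.393474… → 4.39

4.39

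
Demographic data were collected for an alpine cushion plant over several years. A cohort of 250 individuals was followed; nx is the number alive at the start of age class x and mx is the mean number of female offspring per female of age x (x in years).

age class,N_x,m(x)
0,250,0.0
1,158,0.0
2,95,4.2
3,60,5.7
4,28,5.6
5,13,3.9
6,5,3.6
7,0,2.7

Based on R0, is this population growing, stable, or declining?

lx = nx/n0 = nx/250: 1, 0.632, 0.38, 0.24, 0.112, 0.052, 0.02, 0
R0 = Σ lx·mx = 0 + 0 + 1.596 + 1.368 + 0.6272 + 0.2028 + 0.072 + 0 = 3.866
R0 > 1, so the population is growing.

growing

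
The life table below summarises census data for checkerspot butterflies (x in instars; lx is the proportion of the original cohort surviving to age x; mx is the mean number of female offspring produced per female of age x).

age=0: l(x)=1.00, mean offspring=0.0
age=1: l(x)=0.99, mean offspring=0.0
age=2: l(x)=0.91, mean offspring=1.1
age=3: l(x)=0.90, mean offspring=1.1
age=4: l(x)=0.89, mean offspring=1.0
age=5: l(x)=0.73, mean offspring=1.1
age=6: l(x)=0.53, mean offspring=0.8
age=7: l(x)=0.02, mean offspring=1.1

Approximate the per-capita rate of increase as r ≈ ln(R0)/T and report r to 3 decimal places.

R0 = Σ lx·mx = 0 + 0 + 1.001 + 0.99 + 0.89 + 0.803 + 0.424 + 0.022 = 4.13
Σ x·lx·mx = 15.245; T = 15.245/4.13 = 3.69128…
r ≈ ln(R0)/T = ln(4.13)/3.69128… = 0.38422… → 0.384

0.384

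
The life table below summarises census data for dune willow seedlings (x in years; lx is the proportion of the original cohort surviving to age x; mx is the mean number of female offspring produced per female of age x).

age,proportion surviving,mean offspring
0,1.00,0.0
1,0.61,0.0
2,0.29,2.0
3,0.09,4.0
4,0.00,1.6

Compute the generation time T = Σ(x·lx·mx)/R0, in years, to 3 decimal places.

2.383

lx·mx: 0, 0, 0.58, 0.36, 0 → R0 = 0.94
x·lx·mx: 0, 0, 1.16, 1.08, 0 → Σ = 2.24
T = 2.24 / 0.94 = 2.382979… → 2.383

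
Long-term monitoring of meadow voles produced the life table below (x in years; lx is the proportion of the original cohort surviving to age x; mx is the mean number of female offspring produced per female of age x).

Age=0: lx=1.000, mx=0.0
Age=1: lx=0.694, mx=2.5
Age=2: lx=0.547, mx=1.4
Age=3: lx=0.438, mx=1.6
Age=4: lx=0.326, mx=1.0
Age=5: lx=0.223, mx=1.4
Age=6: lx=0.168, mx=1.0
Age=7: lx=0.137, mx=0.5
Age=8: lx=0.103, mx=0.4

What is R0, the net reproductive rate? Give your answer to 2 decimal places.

4.12

lx·mx by age: 0, 1.735, 0.7658, 0.7008, 0.326, 0.3122, 0.168, 0.0685, 0.0412
R0 = Σ lx·mx = 4.1175 → 4.12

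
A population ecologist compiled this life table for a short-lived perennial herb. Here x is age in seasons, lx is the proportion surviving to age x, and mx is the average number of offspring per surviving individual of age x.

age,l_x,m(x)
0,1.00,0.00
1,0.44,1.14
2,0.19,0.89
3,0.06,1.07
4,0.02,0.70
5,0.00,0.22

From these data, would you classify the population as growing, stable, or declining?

R0 = Σ lx·mx = 0 + 0.5016 + 0.1691 + 0.0642 + 0.014 + 0 = 0.7489
R0 < 1, so the population is declining.

declining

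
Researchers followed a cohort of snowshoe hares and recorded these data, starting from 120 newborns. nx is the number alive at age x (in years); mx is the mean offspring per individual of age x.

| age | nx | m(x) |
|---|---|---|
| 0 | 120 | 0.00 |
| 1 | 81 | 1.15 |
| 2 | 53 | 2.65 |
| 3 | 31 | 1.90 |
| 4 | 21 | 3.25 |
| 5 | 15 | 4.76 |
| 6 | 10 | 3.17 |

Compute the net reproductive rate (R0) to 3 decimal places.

3.865

lx = nx/n0 = nx/120: 1, 0.675, 0.44167…, 0.25833…, 0.175, 0.125, 0.08333…
lx·mx by age: 0, 0.77625, 1.170417…, 0.490833…, 0.56875, 0.595, 0.264167…
R0 = Σ lx·mx = 3.865417… → 3.865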